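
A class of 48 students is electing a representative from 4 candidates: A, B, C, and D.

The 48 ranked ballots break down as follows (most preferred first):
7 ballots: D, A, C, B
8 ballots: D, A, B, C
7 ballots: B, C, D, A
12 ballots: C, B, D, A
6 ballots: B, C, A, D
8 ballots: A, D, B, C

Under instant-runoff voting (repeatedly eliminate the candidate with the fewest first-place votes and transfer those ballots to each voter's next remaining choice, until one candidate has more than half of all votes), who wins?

B

Round 1: A 8, B 13, C 12, D 15. A eliminated.
Round 2: B 13, C 12, D 23. C eliminated.
Round 3: B 25, D 23. B has a majority (≥25).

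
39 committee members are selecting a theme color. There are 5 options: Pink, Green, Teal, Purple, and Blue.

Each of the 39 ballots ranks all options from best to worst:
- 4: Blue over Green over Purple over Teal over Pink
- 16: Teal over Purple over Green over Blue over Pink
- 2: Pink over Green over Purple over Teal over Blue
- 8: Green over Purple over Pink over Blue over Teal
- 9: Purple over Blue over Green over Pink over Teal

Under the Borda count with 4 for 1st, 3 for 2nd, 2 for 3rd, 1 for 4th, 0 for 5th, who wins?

Purple

Pink: 4×0 + 16×0 + 2×4 + 8×2 + 9×1 = 33
Green: 4×3 + 16×2 + 2×3 + 8×4 + 9×2 = 100
Teal: 4×1 + 16×4 + 2×1 + 8×0 + 9×0 = 70
Purple: 4×2 + 16×3 + 2×2 + 8×3 + 9×4 = 120
Blue: 4×4 + 16×1 + 2×0 + 8×1 + 9×3 = 67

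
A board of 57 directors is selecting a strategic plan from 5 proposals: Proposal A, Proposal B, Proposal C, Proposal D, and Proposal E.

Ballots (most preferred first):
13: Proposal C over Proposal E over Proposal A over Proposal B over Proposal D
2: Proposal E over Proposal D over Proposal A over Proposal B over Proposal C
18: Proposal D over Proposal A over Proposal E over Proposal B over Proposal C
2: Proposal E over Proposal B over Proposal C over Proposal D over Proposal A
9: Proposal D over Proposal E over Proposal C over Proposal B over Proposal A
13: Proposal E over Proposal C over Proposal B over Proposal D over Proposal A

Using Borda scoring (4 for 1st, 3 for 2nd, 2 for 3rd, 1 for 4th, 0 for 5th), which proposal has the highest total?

Proposal A: 13×2 + 2×2 + 18×3 + 2×0 + 9×0 + 13×0 = 84
Proposal B: 13×1 + 2×1 + 18×1 + 2×3 + 9×1 + 13×2 = 74
Proposal C: 13×4 + 2×0 + 18×0 + 2×2 + 9×2 + 13×3 = 113
Proposal D: 13×0 + 2×3 + 18×4 + 2×1 + 9×4 + 13×1 = 129
Proposal E: 13×3 + 2×4 + 18×2 + 2×4 + 9×3 + 13×4 = 170

Proposal E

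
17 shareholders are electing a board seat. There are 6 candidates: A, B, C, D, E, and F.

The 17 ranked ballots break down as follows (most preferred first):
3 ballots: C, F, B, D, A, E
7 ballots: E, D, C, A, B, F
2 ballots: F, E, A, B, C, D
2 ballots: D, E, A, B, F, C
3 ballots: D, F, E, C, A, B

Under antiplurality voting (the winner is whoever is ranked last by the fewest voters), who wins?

Last-place votes: A 0, B 3, C 2, D 2, E 3, F 7.

A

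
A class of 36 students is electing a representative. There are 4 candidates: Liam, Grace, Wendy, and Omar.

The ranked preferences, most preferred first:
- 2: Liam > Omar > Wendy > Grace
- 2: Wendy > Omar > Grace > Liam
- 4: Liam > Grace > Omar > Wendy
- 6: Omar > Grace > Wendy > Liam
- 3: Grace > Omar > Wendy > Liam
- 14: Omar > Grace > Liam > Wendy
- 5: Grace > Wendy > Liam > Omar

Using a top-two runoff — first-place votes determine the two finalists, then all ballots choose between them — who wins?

Omar

Round 1 first-place votes: Liam 6, Grace 8, Wendy 2, Omar 20. Omar and Grace advance.
Runoff: Omar is ranked above Grace on 24 ballots, Grace above Omar on 12.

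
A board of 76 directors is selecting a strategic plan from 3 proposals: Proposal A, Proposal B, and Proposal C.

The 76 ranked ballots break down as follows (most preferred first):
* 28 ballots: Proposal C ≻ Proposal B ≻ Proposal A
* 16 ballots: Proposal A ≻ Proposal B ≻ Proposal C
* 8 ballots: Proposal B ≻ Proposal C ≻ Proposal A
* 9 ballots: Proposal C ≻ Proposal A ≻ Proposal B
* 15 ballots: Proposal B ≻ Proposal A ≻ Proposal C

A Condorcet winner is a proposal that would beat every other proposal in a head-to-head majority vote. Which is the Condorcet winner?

Proposal B vs Proposal A: 51–25
Proposal B vs Proposal C: 39–37
Proposal B beats every other proposal.

Proposal B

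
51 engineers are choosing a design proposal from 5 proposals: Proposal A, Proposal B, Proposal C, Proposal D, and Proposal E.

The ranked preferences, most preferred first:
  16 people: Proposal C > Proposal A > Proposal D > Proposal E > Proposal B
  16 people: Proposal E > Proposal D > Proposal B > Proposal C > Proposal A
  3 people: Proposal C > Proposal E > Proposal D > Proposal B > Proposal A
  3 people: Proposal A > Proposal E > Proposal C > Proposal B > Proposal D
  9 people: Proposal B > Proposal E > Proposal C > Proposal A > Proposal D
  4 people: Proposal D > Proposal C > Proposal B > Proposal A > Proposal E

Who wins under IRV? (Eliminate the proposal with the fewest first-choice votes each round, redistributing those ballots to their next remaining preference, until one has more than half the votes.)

Proposal E

Round 1: Proposal A 3, Proposal B 9, Proposal C 19, Proposal D 4, Proposal E 16. Proposal A eliminated.
Round 2: Proposal B 9, Proposal C 19, Proposal D 4, Proposal E 19. Proposal D eliminated.
Round 3: Proposal B 9, Proposal C 23, Proposal E 19. Proposal B eliminated.
Round 4: Proposal C 23, Proposal E 28. Proposal E has a majority (≥26).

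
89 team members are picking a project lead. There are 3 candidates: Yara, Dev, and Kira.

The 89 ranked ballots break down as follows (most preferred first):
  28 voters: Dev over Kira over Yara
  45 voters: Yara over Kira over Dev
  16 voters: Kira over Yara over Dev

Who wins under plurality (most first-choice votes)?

Yara

First-place votes: Yara 45, Dev 28, Kira 16.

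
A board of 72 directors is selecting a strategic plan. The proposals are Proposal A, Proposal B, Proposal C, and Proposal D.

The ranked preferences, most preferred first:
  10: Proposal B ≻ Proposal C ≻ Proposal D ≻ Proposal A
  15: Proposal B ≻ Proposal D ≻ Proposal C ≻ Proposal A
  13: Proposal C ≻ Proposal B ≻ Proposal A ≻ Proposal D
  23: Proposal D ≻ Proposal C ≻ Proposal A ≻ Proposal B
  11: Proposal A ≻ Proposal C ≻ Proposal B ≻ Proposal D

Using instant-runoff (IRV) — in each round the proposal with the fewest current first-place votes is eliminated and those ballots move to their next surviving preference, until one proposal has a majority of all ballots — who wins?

Round 1: Proposal A 11, Proposal B 25, Proposal C 13, Proposal D 23. Proposal A eliminated.
Round 2: Proposal B 25, Proposal C 24, Proposal D 23. Proposal D eliminated.
Round 3: Proposal B 25, Proposal C 47. Proposal C has a majority (≥37).

Proposal C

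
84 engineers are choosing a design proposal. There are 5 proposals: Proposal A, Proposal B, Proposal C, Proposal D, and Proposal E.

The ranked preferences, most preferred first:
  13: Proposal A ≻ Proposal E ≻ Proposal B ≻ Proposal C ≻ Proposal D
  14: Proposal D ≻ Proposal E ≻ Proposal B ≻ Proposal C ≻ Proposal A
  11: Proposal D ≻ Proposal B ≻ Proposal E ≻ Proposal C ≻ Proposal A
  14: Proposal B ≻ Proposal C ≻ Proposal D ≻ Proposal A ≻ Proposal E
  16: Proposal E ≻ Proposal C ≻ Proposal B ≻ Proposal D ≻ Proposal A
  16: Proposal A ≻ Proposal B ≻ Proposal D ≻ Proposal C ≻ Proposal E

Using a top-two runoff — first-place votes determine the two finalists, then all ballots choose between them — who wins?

Proposal D

Round 1 first-place votes: Proposal A 29, Proposal B 14, Proposal C 0, Proposal D 25, Proposal E 16. Proposal A and Proposal D advance.
Runoff: Proposal A is ranked above Proposal D on 29 ballots, Proposal D above Proposal A on 55.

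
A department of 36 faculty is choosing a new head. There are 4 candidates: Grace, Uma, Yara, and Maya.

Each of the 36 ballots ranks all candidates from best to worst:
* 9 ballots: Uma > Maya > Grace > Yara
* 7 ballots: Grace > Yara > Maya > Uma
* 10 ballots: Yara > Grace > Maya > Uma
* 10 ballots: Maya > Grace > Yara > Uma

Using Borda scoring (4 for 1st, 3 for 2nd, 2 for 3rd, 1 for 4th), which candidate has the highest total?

Grace

Grace: 9×2 + 7×4 + 10×3 + 10×3 = 106
Uma: 9×4 + 7×1 + 10×1 + 10×1 = 63
Yara: 9×1 + 7×3 + 10×4 + 10×2 = 90
Maya: 9×3 + 7×2 + 10×2 + 10×4 = 101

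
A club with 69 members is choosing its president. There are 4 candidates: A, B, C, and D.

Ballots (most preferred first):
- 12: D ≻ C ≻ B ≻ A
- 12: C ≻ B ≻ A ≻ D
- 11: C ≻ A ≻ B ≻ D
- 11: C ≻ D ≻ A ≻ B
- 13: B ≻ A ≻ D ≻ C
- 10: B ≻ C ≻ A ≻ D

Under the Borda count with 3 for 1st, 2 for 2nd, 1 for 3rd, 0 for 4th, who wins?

A: 12×0 + 12×1 + 11×2 + 11×1 + 13×2 + 10×1 = 81
B: 12×1 + 12×2 + 11×1 + 11×0 + 13×3 + 10×3 = 116
C: 12×2 + 12×3 + 11×3 + 11×3 + 13×0 + 10×2 = 146
D: 12×3 + 12×0 + 11×0 + 11×2 + 13×1 + 10×0 = 71

C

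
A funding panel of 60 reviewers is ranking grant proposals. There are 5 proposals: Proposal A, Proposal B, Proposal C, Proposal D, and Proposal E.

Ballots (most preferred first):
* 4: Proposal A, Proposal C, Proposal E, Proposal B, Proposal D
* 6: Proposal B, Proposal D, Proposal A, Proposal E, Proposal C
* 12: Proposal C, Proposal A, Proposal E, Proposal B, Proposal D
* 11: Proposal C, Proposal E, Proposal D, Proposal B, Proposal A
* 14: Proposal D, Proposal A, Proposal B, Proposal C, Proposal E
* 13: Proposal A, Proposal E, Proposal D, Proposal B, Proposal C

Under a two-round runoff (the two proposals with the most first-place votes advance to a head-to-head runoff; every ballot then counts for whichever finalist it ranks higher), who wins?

Proposal A

Round 1 first-place votes: Proposal A 17, Proposal B 6, Proposal C 23, Proposal D 14, Proposal E 0. Proposal C and Proposal A advance.
Runoff: Proposal C is ranked above Proposal A on 23 ballots, Proposal A above Proposal C on 37.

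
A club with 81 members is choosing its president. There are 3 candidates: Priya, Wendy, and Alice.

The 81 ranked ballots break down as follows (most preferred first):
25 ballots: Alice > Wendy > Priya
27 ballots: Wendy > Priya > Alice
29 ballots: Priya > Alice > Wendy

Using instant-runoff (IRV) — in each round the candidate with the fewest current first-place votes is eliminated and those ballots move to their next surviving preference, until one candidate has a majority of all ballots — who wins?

Round 1: Priya 29, Wendy 27, Alice 25. Alice eliminated.
Round 2: Priya 29, Wendy 52. Wendy has a majority (≥41).

Wendy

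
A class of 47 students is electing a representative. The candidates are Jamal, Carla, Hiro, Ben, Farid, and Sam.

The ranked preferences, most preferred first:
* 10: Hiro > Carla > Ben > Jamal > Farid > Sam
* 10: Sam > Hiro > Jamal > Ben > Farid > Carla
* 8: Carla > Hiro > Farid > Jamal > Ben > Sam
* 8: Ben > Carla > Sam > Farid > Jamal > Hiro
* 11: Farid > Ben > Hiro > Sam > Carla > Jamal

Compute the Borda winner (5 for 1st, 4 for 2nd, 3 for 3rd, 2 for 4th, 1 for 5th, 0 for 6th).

Hiro

Jamal: 10×2 + 10×3 + 8×2 + 8×1 + 11×0 = 74
Carla: 10×4 + 10×0 + 8×5 + 8×4 + 11×1 = 123
Hiro: 10×5 + 10×4 + 8×4 + 8×0 + 11×3 = 155
Ben: 10×3 + 10×2 + 8×1 + 8×5 + 11×4 = 142
Farid: 10×1 + 10×1 + 8×3 + 8×2 + 11×5 = 115
Sam: 10×0 + 10×5 + 8×0 + 8×3 + 11×2 = 96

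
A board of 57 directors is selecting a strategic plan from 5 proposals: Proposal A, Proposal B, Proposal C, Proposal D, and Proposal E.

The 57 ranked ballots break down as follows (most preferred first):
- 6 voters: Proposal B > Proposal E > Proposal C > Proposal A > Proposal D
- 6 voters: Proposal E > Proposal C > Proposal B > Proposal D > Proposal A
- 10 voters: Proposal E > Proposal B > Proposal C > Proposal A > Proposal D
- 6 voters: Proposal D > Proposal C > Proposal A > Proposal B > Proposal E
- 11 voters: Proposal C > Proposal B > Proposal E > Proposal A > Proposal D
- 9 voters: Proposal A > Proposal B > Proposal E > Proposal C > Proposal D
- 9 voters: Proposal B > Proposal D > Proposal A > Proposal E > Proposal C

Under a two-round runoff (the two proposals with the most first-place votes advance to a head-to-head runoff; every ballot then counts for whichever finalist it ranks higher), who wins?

Round 1 first-place votes: Proposal A 9, Proposal B 15, Proposal C 11, Proposal D 6, Proposal E 16. Proposal E and Proposal B advance.
Runoff: Proposal E is ranked above Proposal B on 16 ballots, Proposal B above Proposal E on 41.

Proposal B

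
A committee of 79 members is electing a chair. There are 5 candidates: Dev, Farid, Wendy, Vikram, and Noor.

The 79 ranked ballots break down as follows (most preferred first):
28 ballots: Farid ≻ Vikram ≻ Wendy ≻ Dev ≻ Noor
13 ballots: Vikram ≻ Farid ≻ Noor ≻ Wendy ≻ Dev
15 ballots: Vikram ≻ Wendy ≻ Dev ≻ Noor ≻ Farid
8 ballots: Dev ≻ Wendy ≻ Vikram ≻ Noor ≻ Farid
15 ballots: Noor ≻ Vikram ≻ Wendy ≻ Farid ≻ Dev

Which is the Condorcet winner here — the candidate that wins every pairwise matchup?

Vikram

Vikram vs Dev: 71–8
Vikram vs Farid: 51–28
Vikram vs Wendy: 71–8
Vikram vs Noor: 64–15
Vikram beats every other candidate.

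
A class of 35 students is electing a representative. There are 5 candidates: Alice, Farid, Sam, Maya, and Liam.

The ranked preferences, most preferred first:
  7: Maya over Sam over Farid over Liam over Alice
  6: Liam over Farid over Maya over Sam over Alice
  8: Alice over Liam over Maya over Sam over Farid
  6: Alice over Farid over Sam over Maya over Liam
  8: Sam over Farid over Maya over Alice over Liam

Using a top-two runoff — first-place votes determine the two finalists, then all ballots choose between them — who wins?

Round 1 first-place votes: Alice 14, Farid 0, Sam 8, Maya 7, Liam 6. Alice and Sam advance.
Runoff: Alice is ranked above Sam on 14 ballots, Sam above Alice on 21.

Sam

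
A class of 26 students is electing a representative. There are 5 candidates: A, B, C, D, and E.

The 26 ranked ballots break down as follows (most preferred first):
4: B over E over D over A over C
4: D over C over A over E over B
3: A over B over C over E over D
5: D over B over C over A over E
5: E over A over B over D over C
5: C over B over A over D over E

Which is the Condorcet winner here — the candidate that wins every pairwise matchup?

B vs A: 14–12
B vs C: 17–9
B vs D: 17–9
B vs E: 17–9
B beats every other candidate.

B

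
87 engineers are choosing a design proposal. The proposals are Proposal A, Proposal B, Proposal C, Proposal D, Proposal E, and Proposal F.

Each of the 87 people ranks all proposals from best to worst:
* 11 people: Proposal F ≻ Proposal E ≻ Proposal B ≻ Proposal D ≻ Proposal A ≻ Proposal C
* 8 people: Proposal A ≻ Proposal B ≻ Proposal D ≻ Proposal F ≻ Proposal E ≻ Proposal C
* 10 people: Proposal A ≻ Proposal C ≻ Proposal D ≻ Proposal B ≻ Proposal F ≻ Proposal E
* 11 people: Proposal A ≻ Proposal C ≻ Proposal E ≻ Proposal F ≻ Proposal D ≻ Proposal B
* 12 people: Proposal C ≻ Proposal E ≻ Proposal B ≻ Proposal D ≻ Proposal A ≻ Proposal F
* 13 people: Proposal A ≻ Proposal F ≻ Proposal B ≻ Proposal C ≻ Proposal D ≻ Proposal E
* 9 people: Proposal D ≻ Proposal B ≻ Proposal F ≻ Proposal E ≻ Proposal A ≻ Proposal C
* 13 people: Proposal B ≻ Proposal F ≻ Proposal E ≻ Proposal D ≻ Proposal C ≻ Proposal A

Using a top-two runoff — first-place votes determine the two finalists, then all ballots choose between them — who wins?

Round 1 first-place votes: Proposal A 42, Proposal B 13, Proposal C 12, Proposal D 9, Proposal E 0, Proposal F 11. Proposal A and Proposal B advance.
Runoff: Proposal A is ranked above Proposal B on 42 ballots, Proposal B above Proposal A on 45.

Proposal B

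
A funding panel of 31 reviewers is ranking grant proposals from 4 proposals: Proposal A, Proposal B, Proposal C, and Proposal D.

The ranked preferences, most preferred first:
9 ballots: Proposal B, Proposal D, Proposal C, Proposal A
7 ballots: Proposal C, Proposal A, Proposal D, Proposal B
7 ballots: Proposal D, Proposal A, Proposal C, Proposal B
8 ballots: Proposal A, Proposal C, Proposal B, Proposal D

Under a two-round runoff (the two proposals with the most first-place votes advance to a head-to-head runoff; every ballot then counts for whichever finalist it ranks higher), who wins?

Round 1 first-place votes: Proposal A 8, Proposal B 9, Proposal C 7, Proposal D 7. Proposal B and Proposal A advance.
Runoff: Proposal B is ranked above Proposal A on 9 ballots, Proposal A above Proposal B on 22.

Proposal A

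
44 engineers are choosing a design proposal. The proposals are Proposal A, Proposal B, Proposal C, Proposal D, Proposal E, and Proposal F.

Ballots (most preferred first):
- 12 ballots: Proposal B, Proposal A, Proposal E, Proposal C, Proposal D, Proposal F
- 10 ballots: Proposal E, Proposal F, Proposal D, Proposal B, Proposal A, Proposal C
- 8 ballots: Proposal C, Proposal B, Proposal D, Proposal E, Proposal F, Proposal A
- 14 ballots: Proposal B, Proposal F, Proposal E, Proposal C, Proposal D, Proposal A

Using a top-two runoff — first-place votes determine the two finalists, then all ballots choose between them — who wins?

Round 1 first-place votes: Proposal A 0, Proposal B 26, Proposal C 8, Proposal D 0, Proposal E 10, Proposal F 0. Proposal B and Proposal E advance.
Runoff: Proposal B is ranked above Proposal E on 34 ballots, Proposal E above Proposal B on 10.

Proposal B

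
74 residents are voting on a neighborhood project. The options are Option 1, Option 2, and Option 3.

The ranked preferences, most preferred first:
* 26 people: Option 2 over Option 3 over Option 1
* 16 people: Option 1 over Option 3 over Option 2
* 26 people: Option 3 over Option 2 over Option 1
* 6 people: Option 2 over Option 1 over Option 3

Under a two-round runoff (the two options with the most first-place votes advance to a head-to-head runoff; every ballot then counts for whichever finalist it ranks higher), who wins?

Round 1 first-place votes: Option 1 16, Option 2 32, Option 3 26. Option 2 and Option 3 advance.
Runoff: Option 2 is ranked above Option 3 on 32 ballots, Option 3 above Option 2 on 42.

Option 3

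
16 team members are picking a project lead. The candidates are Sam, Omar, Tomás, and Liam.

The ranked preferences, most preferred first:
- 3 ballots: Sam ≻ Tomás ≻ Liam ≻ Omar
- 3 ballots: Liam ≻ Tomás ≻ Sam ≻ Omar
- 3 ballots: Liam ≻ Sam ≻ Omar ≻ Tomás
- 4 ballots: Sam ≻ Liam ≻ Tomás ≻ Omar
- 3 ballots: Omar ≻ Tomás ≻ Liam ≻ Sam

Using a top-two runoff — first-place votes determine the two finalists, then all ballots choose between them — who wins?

Round 1 first-place votes: Sam 7, Omar 3, Tomás 0, Liam 6. Sam and Liam advance.
Runoff: Sam is ranked above Liam on 7 ballots, Liam above Sam on 9.

Liam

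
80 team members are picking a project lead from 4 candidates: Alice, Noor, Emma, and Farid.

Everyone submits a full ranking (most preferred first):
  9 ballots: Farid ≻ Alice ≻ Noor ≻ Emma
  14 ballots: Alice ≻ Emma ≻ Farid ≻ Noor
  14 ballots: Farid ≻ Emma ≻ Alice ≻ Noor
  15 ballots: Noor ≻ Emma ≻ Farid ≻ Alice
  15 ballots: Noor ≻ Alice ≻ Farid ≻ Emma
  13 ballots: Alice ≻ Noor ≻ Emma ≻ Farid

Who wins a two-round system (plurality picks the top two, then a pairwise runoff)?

Alice

Round 1 first-place votes: Alice 27, Noor 30, Emma 0, Farid 23. Noor and Alice advance.
Runoff: Noor is ranked above Alice on 30 ballots, Alice above Noor on 50.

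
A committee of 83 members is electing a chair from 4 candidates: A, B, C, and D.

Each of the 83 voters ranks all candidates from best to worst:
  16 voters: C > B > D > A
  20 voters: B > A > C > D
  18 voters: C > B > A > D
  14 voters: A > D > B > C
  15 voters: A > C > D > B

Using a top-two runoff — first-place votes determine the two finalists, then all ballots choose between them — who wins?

A

Round 1 first-place votes: A 29, B 20, C 34, D 0. C and A advance.
Runoff: C is ranked above A on 34 ballots, A above C on 49.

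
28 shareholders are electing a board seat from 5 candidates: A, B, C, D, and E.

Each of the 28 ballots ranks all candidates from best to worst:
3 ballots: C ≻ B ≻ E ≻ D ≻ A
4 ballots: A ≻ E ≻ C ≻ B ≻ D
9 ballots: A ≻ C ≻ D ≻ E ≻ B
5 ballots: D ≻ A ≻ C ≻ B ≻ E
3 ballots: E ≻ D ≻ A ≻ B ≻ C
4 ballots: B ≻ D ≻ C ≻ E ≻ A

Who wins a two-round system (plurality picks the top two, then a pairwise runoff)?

D

Round 1 first-place votes: A 13, B 4, C 3, D 5, E 3. A and D advance.
Runoff: A is ranked above D on 13 ballots, D above A on 15.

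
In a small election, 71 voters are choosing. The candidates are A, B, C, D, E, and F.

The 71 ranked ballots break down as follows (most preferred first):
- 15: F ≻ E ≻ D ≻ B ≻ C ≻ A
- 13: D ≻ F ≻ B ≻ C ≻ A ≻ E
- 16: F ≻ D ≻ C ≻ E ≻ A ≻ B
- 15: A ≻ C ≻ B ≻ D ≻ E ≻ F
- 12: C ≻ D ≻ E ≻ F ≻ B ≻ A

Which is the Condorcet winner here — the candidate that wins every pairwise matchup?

D

D vs A: 56–15
D vs B: 56–15
D vs C: 44–27
D vs E: 56–15
D vs F: 40–31
D beats every other candidate.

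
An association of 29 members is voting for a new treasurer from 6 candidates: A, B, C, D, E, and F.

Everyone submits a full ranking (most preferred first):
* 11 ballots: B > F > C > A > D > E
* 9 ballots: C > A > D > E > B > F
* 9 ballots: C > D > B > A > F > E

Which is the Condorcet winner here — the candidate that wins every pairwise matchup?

C vs A: 29–0
C vs B: 18–11
C vs D: 29–0
C vs E: 29–0
C vs F: 18–11
C beats every other candidate.

C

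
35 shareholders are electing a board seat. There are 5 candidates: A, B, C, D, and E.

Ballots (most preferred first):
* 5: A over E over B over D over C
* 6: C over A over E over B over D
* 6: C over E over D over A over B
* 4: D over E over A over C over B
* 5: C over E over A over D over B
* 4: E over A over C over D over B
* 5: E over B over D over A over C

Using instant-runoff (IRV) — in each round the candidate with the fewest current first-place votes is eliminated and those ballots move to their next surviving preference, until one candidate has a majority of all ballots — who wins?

E

Round 1: A 5, B 0, C 17, D 4, E 9. B eliminated.
Round 2: A 5, C 17, D 4, E 9. D eliminated.
Round 3: A 5, C 17, E 13. A eliminated.
Round 4: C 17, E 18. E has a majority (≥18).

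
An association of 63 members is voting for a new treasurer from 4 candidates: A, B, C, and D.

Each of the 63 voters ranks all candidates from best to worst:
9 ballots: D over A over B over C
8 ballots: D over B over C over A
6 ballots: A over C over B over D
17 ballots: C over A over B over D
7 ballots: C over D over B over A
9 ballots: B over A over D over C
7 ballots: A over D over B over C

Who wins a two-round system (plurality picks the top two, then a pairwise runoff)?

D

Round 1 first-place votes: A 13, B 9, C 24, D 17. C and D advance.
Runoff: C is ranked above D on 30 ballots, D above C on 33.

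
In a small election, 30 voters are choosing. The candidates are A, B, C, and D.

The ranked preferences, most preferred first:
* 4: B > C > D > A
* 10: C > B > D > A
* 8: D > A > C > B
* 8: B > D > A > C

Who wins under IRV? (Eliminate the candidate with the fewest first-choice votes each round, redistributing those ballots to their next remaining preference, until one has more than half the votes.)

C

Round 1: A 0, B 12, C 10, D 8. A eliminated.
Round 2: B 12, C 10, D 8. D eliminated.
Round 3: B 12, C 18. C has a majority (≥16).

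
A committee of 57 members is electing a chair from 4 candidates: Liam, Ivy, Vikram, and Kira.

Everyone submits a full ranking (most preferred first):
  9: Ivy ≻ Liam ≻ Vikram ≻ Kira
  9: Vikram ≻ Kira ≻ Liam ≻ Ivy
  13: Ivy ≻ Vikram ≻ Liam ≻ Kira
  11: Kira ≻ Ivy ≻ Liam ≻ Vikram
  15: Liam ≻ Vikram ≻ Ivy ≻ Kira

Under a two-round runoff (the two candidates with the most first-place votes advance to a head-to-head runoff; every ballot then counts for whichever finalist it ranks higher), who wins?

Ivy

Round 1 first-place votes: Liam 15, Ivy 22, Vikram 9, Kira 11. Ivy and Liam advance.
Runoff: Ivy is ranked above Liam on 33 ballots, Liam above Ivy on 24.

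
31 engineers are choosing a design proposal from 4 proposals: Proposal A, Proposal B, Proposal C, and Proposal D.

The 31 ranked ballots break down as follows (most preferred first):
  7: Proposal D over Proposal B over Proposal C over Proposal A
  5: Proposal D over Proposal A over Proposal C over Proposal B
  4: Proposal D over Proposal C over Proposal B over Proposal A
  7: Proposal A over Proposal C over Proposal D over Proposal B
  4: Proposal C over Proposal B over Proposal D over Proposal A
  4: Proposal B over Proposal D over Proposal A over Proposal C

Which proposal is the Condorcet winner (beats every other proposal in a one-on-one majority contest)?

Proposal D

Proposal D vs Proposal A: 24–7
Proposal D vs Proposal B: 23–8
Proposal D vs Proposal C: 20–11
Proposal D beats every other proposal.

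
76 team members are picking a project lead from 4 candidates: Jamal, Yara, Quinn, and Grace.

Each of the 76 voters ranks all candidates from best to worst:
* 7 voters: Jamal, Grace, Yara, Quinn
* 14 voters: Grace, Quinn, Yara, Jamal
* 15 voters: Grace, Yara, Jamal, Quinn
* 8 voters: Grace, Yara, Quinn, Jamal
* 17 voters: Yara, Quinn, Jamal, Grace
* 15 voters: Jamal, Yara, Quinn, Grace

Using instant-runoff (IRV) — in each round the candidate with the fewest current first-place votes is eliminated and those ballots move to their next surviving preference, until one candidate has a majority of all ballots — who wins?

Jamal

Round 1: Jamal 22, Yara 17, Quinn 0, Grace 37. Quinn eliminated.
Round 2: Jamal 22, Yara 17, Grace 37. Yara eliminated.
Round 3: Jamal 39, Grace 37. Jamal has a majority (≥39).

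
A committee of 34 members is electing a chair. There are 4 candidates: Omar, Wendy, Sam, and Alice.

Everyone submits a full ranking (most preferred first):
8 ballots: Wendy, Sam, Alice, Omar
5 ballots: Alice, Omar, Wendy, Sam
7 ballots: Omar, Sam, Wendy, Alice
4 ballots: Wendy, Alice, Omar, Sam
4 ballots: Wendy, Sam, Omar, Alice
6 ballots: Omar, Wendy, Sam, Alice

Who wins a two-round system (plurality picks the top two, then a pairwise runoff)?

Round 1 first-place votes: Omar 13, Wendy 16, Sam 0, Alice 5. Wendy and Omar advance.
Runoff: Wendy is ranked above Omar on 16 ballots, Omar above Wendy on 18.

Omar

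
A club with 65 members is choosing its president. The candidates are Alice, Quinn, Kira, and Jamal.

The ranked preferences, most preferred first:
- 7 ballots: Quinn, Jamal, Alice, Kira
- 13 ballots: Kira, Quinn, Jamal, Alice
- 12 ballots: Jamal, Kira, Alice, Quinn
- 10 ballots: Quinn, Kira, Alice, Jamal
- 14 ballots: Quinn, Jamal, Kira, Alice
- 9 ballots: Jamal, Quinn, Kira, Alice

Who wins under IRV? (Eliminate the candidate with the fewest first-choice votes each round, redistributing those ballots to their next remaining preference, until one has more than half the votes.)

Round 1: Alice 0, Quinn 31, Kira 13, Jamal 21. Alice eliminated.
Round 2: Quinn 31, Kira 13, Jamal 21. Kira eliminated.
Round 3: Quinn 44, Jamal 21. Quinn has a majority (≥33).

Quinn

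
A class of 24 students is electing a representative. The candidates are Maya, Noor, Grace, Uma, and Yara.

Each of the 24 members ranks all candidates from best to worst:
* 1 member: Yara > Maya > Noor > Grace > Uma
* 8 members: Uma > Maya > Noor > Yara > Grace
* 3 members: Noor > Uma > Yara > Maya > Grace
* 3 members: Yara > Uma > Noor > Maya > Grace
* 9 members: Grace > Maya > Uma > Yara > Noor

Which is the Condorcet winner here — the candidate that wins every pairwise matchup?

Uma vs Maya: 14–10
Uma vs Noor: 20–4
Uma vs Grace: 14–10
Uma vs Yara: 20–4
Uma beats every other candidate.

Uma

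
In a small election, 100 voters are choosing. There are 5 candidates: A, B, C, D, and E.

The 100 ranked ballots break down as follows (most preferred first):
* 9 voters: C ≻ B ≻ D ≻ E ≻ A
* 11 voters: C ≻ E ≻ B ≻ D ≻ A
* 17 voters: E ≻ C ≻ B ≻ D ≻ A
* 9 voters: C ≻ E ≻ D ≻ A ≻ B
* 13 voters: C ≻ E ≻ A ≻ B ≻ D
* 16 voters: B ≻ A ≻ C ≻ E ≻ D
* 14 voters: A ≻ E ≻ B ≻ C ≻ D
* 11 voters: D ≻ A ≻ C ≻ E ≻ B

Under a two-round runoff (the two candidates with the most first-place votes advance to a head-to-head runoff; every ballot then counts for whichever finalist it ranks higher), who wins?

Round 1 first-place votes: A 14, B 16, C 42, D 11, E 17. C and E advance.
Runoff: C is ranked above E on 69 ballots, E above C on 31.

C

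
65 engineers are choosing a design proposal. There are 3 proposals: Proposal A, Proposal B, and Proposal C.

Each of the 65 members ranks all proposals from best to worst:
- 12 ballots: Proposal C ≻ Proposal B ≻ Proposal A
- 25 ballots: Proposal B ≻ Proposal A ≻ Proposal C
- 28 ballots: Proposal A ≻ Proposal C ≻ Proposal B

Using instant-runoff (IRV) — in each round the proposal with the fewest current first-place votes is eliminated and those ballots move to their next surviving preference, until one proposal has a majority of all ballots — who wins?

Round 1: Proposal A 28, Proposal B 25, Proposal C 12. Proposal C eliminated.
Round 2: Proposal A 28, Proposal B 37. Proposal B has a majority (≥33).

Proposal B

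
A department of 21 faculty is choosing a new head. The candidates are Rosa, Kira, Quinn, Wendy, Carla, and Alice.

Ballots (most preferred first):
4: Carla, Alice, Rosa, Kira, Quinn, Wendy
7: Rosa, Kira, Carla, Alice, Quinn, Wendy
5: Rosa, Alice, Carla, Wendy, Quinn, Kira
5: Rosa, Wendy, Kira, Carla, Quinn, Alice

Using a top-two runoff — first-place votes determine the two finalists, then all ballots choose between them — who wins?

Rosa

Round 1 first-place votes: Rosa 17, Kira 0, Quinn 0, Wendy 0, Carla 4, Alice 0. Rosa and Carla advance.
Runoff: Rosa is ranked above Carla on 17 ballots, Carla above Rosa on 4.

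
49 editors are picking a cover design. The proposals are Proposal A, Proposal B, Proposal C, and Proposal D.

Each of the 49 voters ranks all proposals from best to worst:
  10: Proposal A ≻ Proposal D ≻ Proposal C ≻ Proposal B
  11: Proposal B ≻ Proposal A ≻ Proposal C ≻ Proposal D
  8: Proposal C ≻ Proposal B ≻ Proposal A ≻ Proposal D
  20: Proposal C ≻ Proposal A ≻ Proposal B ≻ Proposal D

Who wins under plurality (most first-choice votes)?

Proposal C

First-place votes: Proposal A 10, Proposal B 11, Proposal C 28, Proposal D 0.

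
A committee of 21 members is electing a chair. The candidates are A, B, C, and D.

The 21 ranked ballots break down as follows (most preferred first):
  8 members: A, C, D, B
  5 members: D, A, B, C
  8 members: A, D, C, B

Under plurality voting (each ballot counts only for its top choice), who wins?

First-place votes: A 16, B 0, C 0, D 5.

A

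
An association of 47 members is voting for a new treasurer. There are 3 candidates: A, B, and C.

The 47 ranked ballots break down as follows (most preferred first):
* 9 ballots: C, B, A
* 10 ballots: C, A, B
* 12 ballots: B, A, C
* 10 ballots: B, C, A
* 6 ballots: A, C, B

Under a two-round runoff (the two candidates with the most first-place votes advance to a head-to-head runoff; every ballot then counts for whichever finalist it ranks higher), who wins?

C

Round 1 first-place votes: A 6, B 22, C 19. B and C advance.
Runoff: B is ranked above C on 22 ballots, C above B on 25.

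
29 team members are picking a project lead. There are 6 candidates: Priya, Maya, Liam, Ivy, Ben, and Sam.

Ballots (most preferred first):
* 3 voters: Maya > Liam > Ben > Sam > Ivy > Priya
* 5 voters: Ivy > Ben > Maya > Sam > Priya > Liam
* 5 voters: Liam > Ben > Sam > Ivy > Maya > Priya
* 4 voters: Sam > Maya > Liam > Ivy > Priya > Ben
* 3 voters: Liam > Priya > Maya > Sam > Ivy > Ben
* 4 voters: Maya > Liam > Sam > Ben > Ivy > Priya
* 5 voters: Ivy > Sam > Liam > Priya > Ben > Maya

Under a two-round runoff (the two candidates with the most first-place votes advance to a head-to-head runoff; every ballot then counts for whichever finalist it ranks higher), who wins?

Liam

Round 1 first-place votes: Priya 0, Maya 7, Liam 8, Ivy 10, Ben 0, Sam 4. Ivy and Liam advance.
Runoff: Ivy is ranked above Liam on 10 ballots, Liam above Ivy on 19.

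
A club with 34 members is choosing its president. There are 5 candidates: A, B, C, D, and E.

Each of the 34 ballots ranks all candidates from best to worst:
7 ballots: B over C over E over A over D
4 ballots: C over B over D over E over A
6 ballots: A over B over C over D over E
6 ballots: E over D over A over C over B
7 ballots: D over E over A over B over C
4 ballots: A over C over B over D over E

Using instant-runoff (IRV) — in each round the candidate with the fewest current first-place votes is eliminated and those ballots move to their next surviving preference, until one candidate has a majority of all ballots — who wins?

Round 1: A 10, B 7, C 4, D 7, E 6. C eliminated.
Round 2: A 10, B 11, D 7, E 6. E eliminated.
Round 3: A 10, B 11, D 13. A eliminated.
Round 4: B 21, D 13. B has a majority (≥18).

B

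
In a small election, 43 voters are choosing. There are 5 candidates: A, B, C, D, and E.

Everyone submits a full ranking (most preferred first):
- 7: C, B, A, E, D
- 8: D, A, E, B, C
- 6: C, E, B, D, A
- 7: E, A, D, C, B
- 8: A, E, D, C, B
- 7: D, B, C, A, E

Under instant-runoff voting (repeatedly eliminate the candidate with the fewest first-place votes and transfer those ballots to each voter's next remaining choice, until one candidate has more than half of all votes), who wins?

A

Round 1: A 8, B 0, C 13, D 15, E 7. B eliminated.
Round 2: A 8, C 13, D 15, E 7. E eliminated.
Round 3: A 15, C 13, D 15. C eliminated.
Round 4: A 22, D 21. A has a majority (≥22).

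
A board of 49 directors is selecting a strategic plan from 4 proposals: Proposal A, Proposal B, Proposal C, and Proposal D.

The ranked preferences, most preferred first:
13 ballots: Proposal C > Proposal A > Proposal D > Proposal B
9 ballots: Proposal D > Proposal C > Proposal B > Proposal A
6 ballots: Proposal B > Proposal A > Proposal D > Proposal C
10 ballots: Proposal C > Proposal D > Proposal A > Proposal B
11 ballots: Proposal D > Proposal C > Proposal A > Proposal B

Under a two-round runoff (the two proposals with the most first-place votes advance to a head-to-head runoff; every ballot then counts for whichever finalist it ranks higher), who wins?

Round 1 first-place votes: Proposal A 0, Proposal B 6, Proposal C 23, Proposal D 20. Proposal C and Proposal D advance.
Runoff: Proposal C is ranked above Proposal D on 23 ballots, Proposal D above Proposal C on 26.

Proposal D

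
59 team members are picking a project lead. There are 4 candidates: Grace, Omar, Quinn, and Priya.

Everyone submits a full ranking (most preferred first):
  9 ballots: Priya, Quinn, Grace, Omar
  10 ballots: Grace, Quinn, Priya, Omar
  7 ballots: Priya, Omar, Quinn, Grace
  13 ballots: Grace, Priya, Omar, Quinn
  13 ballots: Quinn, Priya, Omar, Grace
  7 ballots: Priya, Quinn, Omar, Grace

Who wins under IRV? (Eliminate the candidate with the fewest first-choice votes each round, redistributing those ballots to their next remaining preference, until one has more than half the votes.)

Priya

Round 1: Grace 23, Omar 0, Quinn 13, Priya 23. Omar eliminated.
Round 2: Grace 23, Quinn 13, Priya 23. Quinn eliminated.
Round 3: Grace 23, Priya 36. Priya has a majority (≥30).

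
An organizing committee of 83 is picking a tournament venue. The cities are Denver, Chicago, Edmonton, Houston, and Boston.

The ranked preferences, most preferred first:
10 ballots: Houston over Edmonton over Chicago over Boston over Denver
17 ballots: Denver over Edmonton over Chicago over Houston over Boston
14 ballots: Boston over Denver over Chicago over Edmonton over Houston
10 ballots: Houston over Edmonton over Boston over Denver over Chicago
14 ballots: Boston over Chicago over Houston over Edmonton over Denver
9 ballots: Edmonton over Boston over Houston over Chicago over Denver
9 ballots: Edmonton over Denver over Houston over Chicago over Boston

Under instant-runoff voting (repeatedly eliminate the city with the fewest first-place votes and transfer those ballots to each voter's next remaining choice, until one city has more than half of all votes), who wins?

Edmonton

Round 1: Denver 17, Chicago 0, Edmonton 18, Houston 20, Boston 28. Chicago eliminated.
Round 2: Denver 17, Edmonton 18, Houston 20, Boston 28. Denver eliminated.
Round 3: Edmonton 35, Houston 20, Boston 28. Houston eliminated.
Round 4: Edmonton 55, Boston 28. Edmonton has a majority (≥42).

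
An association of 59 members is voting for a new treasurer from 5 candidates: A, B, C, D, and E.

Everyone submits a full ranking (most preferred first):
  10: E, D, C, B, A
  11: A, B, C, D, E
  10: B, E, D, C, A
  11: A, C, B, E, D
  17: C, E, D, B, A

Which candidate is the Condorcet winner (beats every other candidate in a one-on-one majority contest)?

C

C vs A: 37–22
C vs B: 38–21
C vs D: 39–20
C vs E: 39–20
C beats every other candidate.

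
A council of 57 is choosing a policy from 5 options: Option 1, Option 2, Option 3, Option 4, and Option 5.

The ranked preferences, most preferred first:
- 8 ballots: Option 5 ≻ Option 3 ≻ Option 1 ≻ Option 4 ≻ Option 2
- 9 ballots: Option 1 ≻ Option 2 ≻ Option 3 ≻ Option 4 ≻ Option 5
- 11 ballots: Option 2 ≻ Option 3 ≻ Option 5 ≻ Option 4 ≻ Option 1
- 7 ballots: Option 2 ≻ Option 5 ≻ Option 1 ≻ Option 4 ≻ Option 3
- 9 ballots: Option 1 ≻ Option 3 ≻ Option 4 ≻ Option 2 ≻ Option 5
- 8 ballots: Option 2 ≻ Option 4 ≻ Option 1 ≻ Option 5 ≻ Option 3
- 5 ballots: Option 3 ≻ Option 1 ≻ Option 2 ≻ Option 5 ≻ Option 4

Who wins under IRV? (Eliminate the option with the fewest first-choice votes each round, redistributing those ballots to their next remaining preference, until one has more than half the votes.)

Round 1: Option 1 18, Option 2 26, Option 3 5, Option 4 0, Option 5 8. Option 4 eliminated.
Round 2: Option 1 18, Option 2 26, Option 3 5, Option 5 8. Option 3 eliminated.
Round 3: Option 1 23, Option 2 26, Option 5 8. Option 5 eliminated.
Round 4: Option 1 31, Option 2 26. Option 1 has a majority (≥29).

Option 1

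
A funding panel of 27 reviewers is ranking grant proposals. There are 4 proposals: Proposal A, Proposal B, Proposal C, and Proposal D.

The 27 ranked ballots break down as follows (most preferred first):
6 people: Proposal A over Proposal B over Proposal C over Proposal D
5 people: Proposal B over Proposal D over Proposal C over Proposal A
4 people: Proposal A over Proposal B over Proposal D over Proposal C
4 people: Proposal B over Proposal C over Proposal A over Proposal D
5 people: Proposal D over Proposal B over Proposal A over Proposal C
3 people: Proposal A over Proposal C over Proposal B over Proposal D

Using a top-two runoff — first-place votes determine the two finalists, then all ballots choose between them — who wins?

Proposal B

Round 1 first-place votes: Proposal A 13, Proposal B 9, Proposal C 0, Proposal D 5. Proposal A and Proposal B advance.
Runoff: Proposal A is ranked above Proposal B on 13 ballots, Proposal B above Proposal A on 14.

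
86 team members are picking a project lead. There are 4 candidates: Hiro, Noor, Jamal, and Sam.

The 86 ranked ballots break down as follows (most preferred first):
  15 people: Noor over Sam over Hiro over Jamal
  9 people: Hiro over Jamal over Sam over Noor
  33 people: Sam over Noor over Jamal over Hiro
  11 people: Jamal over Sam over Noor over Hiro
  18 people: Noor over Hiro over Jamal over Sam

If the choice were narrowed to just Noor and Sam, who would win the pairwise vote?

Noor is ranked above Sam on 33 ballots; Sam above Noor on 53.

Sam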